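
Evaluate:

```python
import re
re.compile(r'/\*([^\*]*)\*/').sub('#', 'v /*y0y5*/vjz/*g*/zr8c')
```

'v #vjz#zr8c'

Matches: at [2:10] → '/*y0y5*/'; at [13:18] → '/*g*/'.
Every occurrence is swapped for '#'.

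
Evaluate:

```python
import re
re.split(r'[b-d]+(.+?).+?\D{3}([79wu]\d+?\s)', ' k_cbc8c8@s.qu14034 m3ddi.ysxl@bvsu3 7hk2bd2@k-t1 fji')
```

[' k_', '8', 'u14034 ', 'm3', 'i', 'u3 ', '7hk2bd2@k-t1 fji']

Because the quantifier is non-greedy, it stops expanding at the earliest point where the rest of the pattern can succeed.
`re.split` interleaves the captured-group text with the surrounding fragments.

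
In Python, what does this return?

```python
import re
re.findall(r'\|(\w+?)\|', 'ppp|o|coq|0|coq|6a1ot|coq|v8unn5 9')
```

Walking the string: at [3:6] match '|o|', group 1 = 'o'; at [9:12] match '|0|', group 1 = '0'; at [15:22] match '|6a1ot|', group 1 = '6a1ot'.
Because there's exactly one group, `findall` drops the full match and keeps group 1 from each hit.

['o', '0', '6a1ot']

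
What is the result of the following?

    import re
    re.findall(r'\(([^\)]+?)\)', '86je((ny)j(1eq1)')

One capturing group, so `findall` returns just the captured substring from each match — 2 in all.

['(ny', '1eq1']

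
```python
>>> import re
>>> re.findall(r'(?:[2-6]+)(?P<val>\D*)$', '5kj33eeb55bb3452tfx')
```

['tfx']

The pattern matches one or more of a character in [2-6] (non-capturing group); then zero or more of a non-digit (captured as 'val'); then anchored at the end.
Matches: at [12:19] match '3452tfx', group 1 = 'tfx'.
`findall` collects group 1 from the one match (1 total).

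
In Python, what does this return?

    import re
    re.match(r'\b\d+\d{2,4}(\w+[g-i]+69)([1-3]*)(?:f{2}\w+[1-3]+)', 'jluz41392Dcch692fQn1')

None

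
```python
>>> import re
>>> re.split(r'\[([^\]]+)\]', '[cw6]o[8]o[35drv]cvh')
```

Because the pattern has a capturing group, `split` also inserts each captured text between the pieces.

['', 'cw6', 'o', '8', 'o', '35drv', 'cvh']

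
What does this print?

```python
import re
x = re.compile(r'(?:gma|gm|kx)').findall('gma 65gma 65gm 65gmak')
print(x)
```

['gma', 'gma', 'gm', 'gma']

Alternation isn't longest-match — the leftmost alternative that fits at this position is chosen.
Scanning left to right: at [0:3] → 'gma'; at [6:9] → 'gma'; at [12:14] → 'gm'; at [17:20] → 'gma'.
`findall` yields the raw match text (4 of them) because the pattern has no groups.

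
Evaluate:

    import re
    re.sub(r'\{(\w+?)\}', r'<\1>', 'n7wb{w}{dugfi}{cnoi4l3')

Matches: at [4:7] → '{w}'; at [7:14] → '{dugfi}'.
Each match is replaced using the text its own group 1 captured.

'n7wb<w><dugfi>{cnoi4l3'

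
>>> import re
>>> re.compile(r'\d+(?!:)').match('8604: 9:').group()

A negative assertion filters positions out without eating any characters.
`match` is anchored at position 0; if the pattern doesn't fit there, it returns None.
The match spans [0:3] → '860'.

'860'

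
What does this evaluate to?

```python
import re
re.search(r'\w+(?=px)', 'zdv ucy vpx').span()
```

(8, 9)

The lookaround is zero-width — it requires the adjacent text to match without consuming it, so the asserted text isn't part of the match.
Unlike `match`, `search` isn't anchored — it looks for the pattern anywhere in the string.
The match spans [8:9] → 'v'.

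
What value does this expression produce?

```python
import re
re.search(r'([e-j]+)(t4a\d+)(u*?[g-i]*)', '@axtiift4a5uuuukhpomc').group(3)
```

''

This matches one or more of a character in [e-j] (captured); then the literal 't4a', then one or more of a digit (captured); then zero or more of a literal 'u' (lazy), then zero or more of a character in [g-i] (captured).
`re.search` scans for the first position where the pattern succeeds.
The match spans [4:11] → 'iift4a5'.
Captured: group 1 = 'iif', group 2 = 't4a5', group 3 = ''.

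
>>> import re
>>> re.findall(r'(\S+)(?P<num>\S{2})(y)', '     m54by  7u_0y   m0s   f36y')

This matches one or more of a non-whitespace character (captured); then exactly 2 of a non-whitespace character (captured as 'num'); then a literal 'y' (captured).
Scanning left to right: at [5:10] match 'm54by', groups = ('m5', '4b', 'y'); at [12:17] match '7u_0y', groups = ('7u', '_0', 'y'); at [26:30] match 'f36y', groups = ('f', '36', 'y').
With 3 capturing groups, `findall` returns a 3-tuple per match.

[('m5', '4b', 'y'), ('7u', '_0', 'y'), ('f', '36', 'y')]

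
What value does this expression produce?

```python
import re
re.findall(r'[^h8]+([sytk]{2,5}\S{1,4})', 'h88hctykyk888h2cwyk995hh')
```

['yk888h', 'yk995h']

Pattern: one or more of any character except [h8]; then 2 to 5 of one of [sytk], then 1 to 4 of a non-whitespace character (captured).
Scanning left to right: at [4:14] match 'ctykyk888h', group 1 = 'yk888h'; at [14:23] match '2cwyk995h', group 1 = 'yk995h'.
With a single group, `findall` returns only what that group captured — 2 items.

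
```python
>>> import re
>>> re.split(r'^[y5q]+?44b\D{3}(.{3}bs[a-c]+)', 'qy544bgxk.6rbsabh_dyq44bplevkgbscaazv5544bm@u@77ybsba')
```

['', '.6rbsab', 'h_dyq44bplevkgbscaazv5544bm@u@77ybsba']

This matches anchored at the start of the string; then one or more of one of [y5q] (lazy); then the literal '44b', then exactly 3 of a non-digit; then exactly 3 of any character, then the literal 'bs', then one or more of a character in [a-c] (captured).
Matches to split on: at [0:16] → 'qy544bgxk.6rbsab'.
`re.split` interleaves the captured-group text with the surrounding fragments.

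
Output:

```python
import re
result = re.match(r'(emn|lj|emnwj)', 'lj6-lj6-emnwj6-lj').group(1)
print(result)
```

The match spans [0:2] → 'lj'.
Captured: group 1 = 'lj'.

lj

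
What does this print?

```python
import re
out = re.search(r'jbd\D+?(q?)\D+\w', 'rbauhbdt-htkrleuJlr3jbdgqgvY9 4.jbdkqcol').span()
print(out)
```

The pattern matches the literal 'jbd', then one or more of a non-digit (lazy); then optionally a literal 'q' (captured); then one or more of a non-digit, then a word character.
`re.search` scans for the first position where the pattern succeeds.
The match spans [20:29] → 'jbdgqgvY9'.
Captured: group 1 = 'q'.

(20, 29)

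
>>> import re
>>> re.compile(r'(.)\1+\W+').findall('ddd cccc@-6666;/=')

['d', 'c', '6']

After group 1 captures some text, `\1` only succeeds where that same text appears again.
One capturing group, so `findall` returns just the captured substring from each match — 3 in all.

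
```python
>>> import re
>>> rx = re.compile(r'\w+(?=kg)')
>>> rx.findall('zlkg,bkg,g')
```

['zl', 'b']

The positive lookaround only admits positions where the adjacent text matches; those characters stay outside the span.
Walking the string: at [0:2] → 'zl'; at [5:6] → 'b'.
With no groups in the pattern, `findall` gives back each whole match — 2 here.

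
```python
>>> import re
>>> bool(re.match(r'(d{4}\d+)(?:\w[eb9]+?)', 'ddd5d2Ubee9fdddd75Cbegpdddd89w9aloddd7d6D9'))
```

This matches exactly 4 of the literal 'd', then one or more of a digit (captured); then a word character, then one or more of one of [eb9] (lazy) (non-capturing group).
`re.match` won't scan ahead — the pattern has to work from the very first character.
Here position 0 doesn't satisfy it, so the call returns None, and `bool(None)` is False.

False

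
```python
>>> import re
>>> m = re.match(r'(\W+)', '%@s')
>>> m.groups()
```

The match spans [0:2] → '%@'.
Captured: group 1 = '%@'.

('%@',)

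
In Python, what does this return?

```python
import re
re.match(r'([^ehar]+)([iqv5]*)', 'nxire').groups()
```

('nxi', '')

Pattern: one or more of any character except [ehar] (captured); then zero or more of one of [iqv5] (captured).
With `match`, the pattern is implicitly anchored at the beginning.
The match spans [0:3] → 'nxi'.
Captured: group 1 = 'nxi', group 2 = ''.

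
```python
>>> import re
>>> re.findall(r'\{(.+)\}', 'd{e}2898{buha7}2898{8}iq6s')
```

['e}2898{buha7}2898{8']

Walking the string: at [1:22] match '{e}2898{buha7}2898{8}', group 1 = 'e}2898{buha7}2898{8'.
`findall` collects group 1 from the one match (1 total).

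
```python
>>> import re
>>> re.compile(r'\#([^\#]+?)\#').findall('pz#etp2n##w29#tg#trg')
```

['etp2n', 'w29']

Matches: at [2:9] match '#etp2n#', group 1 = 'etp2n'; at [9:14] match '#w29#', group 1 = 'w29'.
With a single group, `findall` returns only what that group captured — 2 items.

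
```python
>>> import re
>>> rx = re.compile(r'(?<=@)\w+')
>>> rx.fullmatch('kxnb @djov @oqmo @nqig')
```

`re.fullmatch` is like wrapping the pattern in `^…$` (in single-line mode).
Here there's no way to consume every character, so the call returns None.

None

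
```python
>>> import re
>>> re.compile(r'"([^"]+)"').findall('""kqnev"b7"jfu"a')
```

Scanning left to right: at [1:8] match '"kqnev"', group 1 = 'kqnev'; at [10:15] match '"jfu"', group 1 = 'jfu'.
With a single group, `findall` returns only what that group captured — 2 items.

['kqnev', 'jfu']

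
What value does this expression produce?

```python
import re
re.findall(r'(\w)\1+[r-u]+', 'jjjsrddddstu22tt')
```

['j', 'd', '2']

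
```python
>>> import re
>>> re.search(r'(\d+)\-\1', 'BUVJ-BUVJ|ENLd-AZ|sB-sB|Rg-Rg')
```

None

A backreference is literal: `\1` must see the identical characters the first group matched.
`search` walks the string left to right and returns the first match it finds.
Here nothing in the string fits, so the call returns None.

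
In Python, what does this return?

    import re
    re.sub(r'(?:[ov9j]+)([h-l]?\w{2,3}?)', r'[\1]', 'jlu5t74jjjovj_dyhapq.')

'[lu5]t74[_d]yhapq.'

This matches one or more of one of [ov9j] (non-capturing group); then optionally a character in [h-l], then 2 to 3 of a word character (lazy) (captured).
With the lazy modifier that quantifier settles for the fewest repetitions that let the rest of the pattern succeed (the atoms after it are unaffected and can still be greedy).
Matches: at [0:4] → 'jlu5'; at [7:15] → 'jjjovj_d'.
Each match is replaced using the text its own group 1 captured.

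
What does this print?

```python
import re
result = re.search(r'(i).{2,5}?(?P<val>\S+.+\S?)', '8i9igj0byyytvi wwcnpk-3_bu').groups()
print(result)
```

('i', 'gj0byyytvi wwcnpk-3_bu')

This matches a literal 'i' (captured); then 2 to 5 of any character (lazy); then one or more of a non-whitespace character, then one or more of any character, then optionally a non-whitespace character (captured as 'val').
A non-greedy quantifier consumes as few characters as it can — just enough that the remainder of the pattern still matches from where it stops; whatever follows it matches normally.
`re.search` tries every starting position until one works.
The match spans [1:26] → 'i9igj0byyytvi wwcnpk-3_bu'.
Captured: group 1 = 'i', group 2 = 'gj0byyytvi wwcnpk-3_bu'.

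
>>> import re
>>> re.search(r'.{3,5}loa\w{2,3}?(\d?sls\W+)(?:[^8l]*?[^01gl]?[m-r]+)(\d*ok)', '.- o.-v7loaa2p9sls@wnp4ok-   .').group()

The pattern matches 3 to 5 of any character, then the literal 'loa', then 2 to 3 of a word character (lazy); then optionally a digit, then the literal 'sls', then one or more of a non-word character (captured); then zero or more of any character except [8l] (lazy), then optionally any character except [01gl], then one or more of a character in [m-r] (non-capturing group); then zero or more of a digit, then the literal 'ok' (captured).
`re.search` scans for the first position where the pattern succeeds.
The match spans [3:25] → 'o.-v7loaa2p9sls@wnp4ok'.
Captured: group 1 = '9sls@', group 2 = '4ok'.

'o.-v7loaa2p9sls@wnp4ok'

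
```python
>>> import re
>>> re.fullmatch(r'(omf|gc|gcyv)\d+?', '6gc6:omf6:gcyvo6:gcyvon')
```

`re.fullmatch` requires the pattern to consume the entire string.
Here there's no way to consume every character, so the call returns None.

None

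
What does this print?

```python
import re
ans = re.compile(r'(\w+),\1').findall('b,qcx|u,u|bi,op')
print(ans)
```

A backreference is literal: `\1` must see the identical characters the first group matched.
With a single group, `findall` returns only what that group captured — 1 item.

['u']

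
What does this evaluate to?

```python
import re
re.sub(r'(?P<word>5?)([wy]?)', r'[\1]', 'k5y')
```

The pattern matches optionally a literal '5' (captured as 'word'); then optionally one of [wy] (captured).
Matches: at [0:0] → ''; at [1:3] → '5y'; at [3:3] → ''.
Each match is replaced using the text its own group 1 captured.

'[]k[5][]'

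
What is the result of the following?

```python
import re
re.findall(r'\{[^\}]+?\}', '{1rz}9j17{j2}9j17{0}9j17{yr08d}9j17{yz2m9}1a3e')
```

['{1rz}', '{j2}', '{0}', '{yr08d}', '{yz2m9}']

With no groups in the pattern, `findall` gives back each whole match — 5 here.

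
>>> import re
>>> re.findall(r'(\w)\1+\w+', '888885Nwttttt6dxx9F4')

The backreference `\1` re-matches whatever the first group consumed, character for character.
`findall` collects group 1 from the one match (1 total).

['8']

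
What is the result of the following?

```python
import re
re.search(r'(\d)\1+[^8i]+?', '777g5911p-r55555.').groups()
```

('7',)

The match spans [0:4] → '777g'.
Captured: group 1 = '7'.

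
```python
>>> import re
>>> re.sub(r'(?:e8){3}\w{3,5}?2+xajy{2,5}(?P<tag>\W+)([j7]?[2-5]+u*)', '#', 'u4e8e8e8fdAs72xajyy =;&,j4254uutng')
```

Pattern: the literal 'e8' repeated 3 times, then 3 to 5 of a word character (lazy); then one or more of a literal '2', then the literal 'xaj', then 2 to 5 of the literal 'y'; then one or more of a non-word character (captured as 'tag'); then optionally one of [j7], then one or more of a character in [2-5], then zero or more of the literal 'u' (captured).
Matches: at [2:31] → 'e8e8e8fdAs72xajyy =;&,j4254uu'.
Each match is replaced by '#'.

'u4#tng'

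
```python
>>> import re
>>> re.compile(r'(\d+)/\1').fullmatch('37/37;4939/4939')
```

None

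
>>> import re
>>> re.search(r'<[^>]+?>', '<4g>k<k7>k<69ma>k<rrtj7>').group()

The match spans [0:4] → '<4g>'.

'<4g>'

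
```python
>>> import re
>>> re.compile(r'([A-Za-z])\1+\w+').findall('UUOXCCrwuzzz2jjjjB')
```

['U']

The backreference `\1` re-matches whatever the first group consumed, character for character.
`findall` collects group 1 from the one match (1 total).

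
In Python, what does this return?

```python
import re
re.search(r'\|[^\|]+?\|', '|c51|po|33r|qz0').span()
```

(0, 5)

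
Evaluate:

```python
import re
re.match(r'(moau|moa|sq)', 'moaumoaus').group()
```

'moau'

`|` is ordered: at each position the engine commits to the first alternative that works.
With `match`, the pattern is implicitly anchored at the beginning.
The match spans [0:4] → 'moau'.
Captured: group 1 = 'moau'.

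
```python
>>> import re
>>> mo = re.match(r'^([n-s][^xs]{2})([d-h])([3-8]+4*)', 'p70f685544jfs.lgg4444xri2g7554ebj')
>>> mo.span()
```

`re.match` won't scan ahead — the pattern has to work from the very first character.
The match spans [0:10] → 'p70f685544'.

(0, 10)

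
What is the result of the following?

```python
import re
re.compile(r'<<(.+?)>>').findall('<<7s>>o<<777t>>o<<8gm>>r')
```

Lazy quantifiers expand one character at a time until the remainder of the pattern can match.
One capturing group, so `findall` returns just the captured substring from each match — 3 in all.

['7s', '777t', '8gm']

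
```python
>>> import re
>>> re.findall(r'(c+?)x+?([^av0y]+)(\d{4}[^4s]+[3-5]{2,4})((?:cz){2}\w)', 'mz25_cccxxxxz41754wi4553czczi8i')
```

[('ccc', 'xxxz4', '1754wi4553', 'czczi')]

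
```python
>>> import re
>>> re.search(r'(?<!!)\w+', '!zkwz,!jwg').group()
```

Because the assertion is negative and zero-width, positions next to the forbidden text are skipped.
`search` walks the string left to right and returns the first match it finds.
The match spans [2:5] → 'kwz'.

'kwz'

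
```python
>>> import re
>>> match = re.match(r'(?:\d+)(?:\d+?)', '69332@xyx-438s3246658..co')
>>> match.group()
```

'69332'

With `match`, the pattern is implicitly anchored at the beginning.
The match spans [0:5] → '69332'.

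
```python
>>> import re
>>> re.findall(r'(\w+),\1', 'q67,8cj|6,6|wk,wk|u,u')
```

['6', 'wk', 'u']

`\1` is not a pattern — it's the concrete string captured by group 1, re-applied verbatim.
Walking the string: at [8:11] match '6,6', group 1 = '6'; at [12:17] match 'wk,wk', group 1 = 'wk'; at [18:21] match 'u,u', group 1 = 'u'.
With a single group, `findall` returns only what that group captured — 3 items.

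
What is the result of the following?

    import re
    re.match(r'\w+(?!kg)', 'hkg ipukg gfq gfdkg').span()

(0, 3)

The negative lookaround is zero-width — it rules out positions where the adjacent text would match, without consuming anything.
`re.match` won't scan ahead — the pattern has to work from the very first character.
The match spans [0:3] → 'hkg'.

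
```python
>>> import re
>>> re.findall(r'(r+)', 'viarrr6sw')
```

['rrr']

The pattern matches one or more of a literal 'r' (captured).
Walking the string: at [3:6] match 'rrr', group 1 = 'rrr'.
One capturing group, so `findall` returns just the captured substring from the one match — 1 in all.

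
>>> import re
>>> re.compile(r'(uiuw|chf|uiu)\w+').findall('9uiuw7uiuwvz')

['uiuw']

Alternation tries branches left to right and keeps the first one that lets the overall match succeed at that position.
Scanning left to right: at [1:12] match 'uiuw7uiuwvz', group 1 = 'uiuw'.
With a single group, `findall` returns only what that group captured — 1 item.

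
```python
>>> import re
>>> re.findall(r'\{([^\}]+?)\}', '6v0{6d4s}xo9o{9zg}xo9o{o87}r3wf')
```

Walking the string: at [3:9] match '{6d4s}', group 1 = '6d4s'; at [13:18] match '{9zg}', group 1 = '9zg'; at [22:27] match '{o87}', group 1 = 'o87'.
One capturing group, so `findall` returns just the captured substring from each match — 3 in all.

['6d4s', '9zg', 'o87']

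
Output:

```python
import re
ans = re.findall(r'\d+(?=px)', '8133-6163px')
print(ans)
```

['6163']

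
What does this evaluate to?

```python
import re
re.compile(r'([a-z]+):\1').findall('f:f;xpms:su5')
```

['f', 's']

`\1` is not a pattern — it's the concrete string captured by group 1, re-applied verbatim.
Walking the string: at [0:3] match 'f:f', group 1 = 'f'; at [7:10] match 's:s', group 1 = 's'.
One capturing group, so `findall` returns just the captured substring from each match — 2 in all.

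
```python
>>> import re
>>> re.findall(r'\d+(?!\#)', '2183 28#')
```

['2183', '2']

Because the assertion is negative and zero-width, positions next to the forbidden text are skipped.
Walking the string: at [0:4] → '2183'; at [5:6] → '2'.
With no groups in the pattern, `findall` gives back each whole match — 2 here.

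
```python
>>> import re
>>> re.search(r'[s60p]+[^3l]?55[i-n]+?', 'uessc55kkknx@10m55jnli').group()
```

This matches one or more of one of [s60p], then optionally any character except [3l], then the literal '55'; then one or more of a character in [i-n] (lazy).
Unlike `match`, `search` isn't anchored — it looks for the pattern anywhere in the string.
The match spans [2:8] → 'ssc55k'.

'ssc55k'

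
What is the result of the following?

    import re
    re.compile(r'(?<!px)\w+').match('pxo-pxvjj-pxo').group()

'pxo'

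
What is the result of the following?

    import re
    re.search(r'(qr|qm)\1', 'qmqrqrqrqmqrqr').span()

`\1` is not a pattern — it's the concrete string captured by group 1, re-applied verbatim.
`re.search` tries every starting position until one works.
The match spans [2:6] → 'qrqr'.
Captured: group 1 = 'qr'.

(2, 6)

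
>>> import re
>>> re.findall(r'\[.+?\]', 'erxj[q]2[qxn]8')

A `+?`/`*?`/`{m,n}?` starts at its minimum and grows only as far as needed for what follows to match.
Walking the string: at [4:7] → '[q]'; at [8:13] → '[qxn]'.
No capturing groups, so `findall` returns the 2 full match strings.

['[q]', '[qxn]']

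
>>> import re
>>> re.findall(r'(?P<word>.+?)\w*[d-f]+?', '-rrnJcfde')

['-']

This matches one or more of any character (lazy) (captured as 'word'); then zero or more of a word character, then one or more of a character in [d-f] (lazy).
A non-greedy quantifier consumes as few characters as it can — just enough that the remainder of the pattern still matches from where it stops; whatever follows it matches normally.
Walking the string: at [0:9] match '-rrnJcfde', group 1 = '-'.
Because there's exactly one group, `findall` drops the full match and keeps group 1 from the one hit.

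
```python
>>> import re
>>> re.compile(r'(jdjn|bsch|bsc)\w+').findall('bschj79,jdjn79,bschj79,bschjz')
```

['bsch', 'jdjn', 'bsch', 'bsch']

Alternation tries branches left to right and keeps the first one that lets the overall match succeed at that position.
Because there's exactly one group, `findall` drops the full match and keeps group 1 from each hit.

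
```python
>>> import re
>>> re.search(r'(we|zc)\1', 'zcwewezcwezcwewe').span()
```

(2, 6)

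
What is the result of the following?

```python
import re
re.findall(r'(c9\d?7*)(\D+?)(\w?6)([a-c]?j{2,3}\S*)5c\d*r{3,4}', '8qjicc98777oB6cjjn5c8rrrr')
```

[('c98777', 'o', 'B6', 'cjjn')]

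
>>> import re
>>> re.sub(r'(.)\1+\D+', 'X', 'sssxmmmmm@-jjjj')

A backreference is literal: `\1` must see the identical characters the first group matched.
Matches: at [0:15] → 'sssxmmmmm@-jjjj'.
Every occurrence is swapped for 'X'.

'X'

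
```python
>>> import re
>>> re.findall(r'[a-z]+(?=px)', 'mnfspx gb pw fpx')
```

The `(?=…)`/`(?<=…)` assertion just peeks at neighbouring text; it doesn't advance the match position.
Scanning left to right: at [0:4] → 'mnfs'; at [13:14] → 'f'.
No capturing groups, so `findall` returns the 2 full match strings.

['mnfs', 'f']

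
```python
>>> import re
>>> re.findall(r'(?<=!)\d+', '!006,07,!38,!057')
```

['006', '38', '057']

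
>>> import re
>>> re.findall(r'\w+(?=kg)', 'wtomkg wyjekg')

['wtom', 'wyje']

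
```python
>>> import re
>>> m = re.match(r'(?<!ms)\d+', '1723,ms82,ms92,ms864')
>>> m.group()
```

'1723'

A negative assertion filters positions out without eating any characters.
`re.match` won't scan ahead — the pattern has to work from the very first character.
The match spans [0:4] → '1723'.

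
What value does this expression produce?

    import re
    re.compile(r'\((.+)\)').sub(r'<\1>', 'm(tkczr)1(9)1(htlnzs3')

'm<tkczr)1(9>1(htlnzs3'

`\1` in the replacement pulls in group 1's text for each match.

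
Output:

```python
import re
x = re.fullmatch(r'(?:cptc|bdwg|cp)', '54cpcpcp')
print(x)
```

None

`re.fullmatch` is like wrapping the pattern in `^…$` (in single-line mode).
Here there's no way to consume every character, so the call returns None.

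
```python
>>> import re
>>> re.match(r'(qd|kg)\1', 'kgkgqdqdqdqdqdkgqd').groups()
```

('kg',)

The match spans [0:4] → 'kgkg'.
Captured: group 1 = 'kg'.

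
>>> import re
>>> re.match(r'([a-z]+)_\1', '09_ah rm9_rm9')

`\1` is not a pattern — it's the concrete string captured by group 1, re-applied verbatim.
`re.match` only tries the pattern at the start of the string.
Here the pattern fails at index 0, so the call returns None.

None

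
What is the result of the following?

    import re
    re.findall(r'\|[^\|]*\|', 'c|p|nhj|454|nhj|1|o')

Walking the string: at [1:4] → '|p|'; at [7:12] → '|454|'; at [15:18] → '|1|'.
Since nothing is captured, `findall` lists the 3 matched substrings directly.

['|p|', '|454|', '|1|']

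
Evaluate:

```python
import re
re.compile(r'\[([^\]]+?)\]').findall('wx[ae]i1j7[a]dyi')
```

Walking the string: at [2:6] match '[ae]', group 1 = 'ae'; at [10:13] match '[a]', group 1 = 'a'.
`findall` collects group 1 from each match (2 total).

['ae', 'a']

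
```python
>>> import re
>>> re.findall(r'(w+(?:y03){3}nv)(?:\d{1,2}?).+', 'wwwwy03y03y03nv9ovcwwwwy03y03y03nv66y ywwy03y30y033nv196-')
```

This matches one or more of the literal 'w', then the literal 'y03' repeated 3 times, then the literal 'nv' (captured); then 1 to 2 of a digit (lazy) (non-capturing group); then one or more of any character.
Walking the string: at [0:57] match 'wwwwy03y03y03nv9ovcwwwwy03y03y03nv66y ywwy03y30y033nv196-', group 1 = 'wwwwy03y03y03nv'.
With a single group, `findall` returns only what that group captured — 1 item.

['wwwwy03y03y03nv']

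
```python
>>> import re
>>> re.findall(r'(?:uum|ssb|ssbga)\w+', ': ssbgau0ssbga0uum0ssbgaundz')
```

Matches: at [2:28] → 'ssbgau0ssbga0uum0ssbgaundz'.
`findall` yields the raw match text (1 of them) because the pattern has no groups.

['ssbgau0ssbga0uum0ssbgaundz']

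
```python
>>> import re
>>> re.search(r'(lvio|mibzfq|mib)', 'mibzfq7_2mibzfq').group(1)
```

'mibzfq'

`|` is ordered: at each position the engine commits to the first alternative that works.
`re.search` tries every starting position until one works.
The match spans [0:6] → 'mibzfq'.
Captured: group 1 = 'mibzfq'.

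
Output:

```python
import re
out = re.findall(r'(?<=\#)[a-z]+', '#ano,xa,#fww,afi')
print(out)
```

['ano', 'fww']

The positive lookaround only admits positions where the adjacent text matches; those characters stay outside the span.
With no groups in the pattern, `findall` gives back each whole match — 2 here.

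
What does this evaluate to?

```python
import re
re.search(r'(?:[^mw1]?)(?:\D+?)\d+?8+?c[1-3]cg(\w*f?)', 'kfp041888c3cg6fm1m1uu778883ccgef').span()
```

The pattern matches optionally any character except [mw1] (non-capturing group); then one or more of a non-digit (lazy) (non-capturing group); then one or more of a digit (lazy), then one or more of the literal '8' (lazy); then the literal 'c', then a character in [1-3], then the literal 'cg'; then zero or more of a word character, then optionally the literal 'f' (captured).
`re.search` scans for the first position where the pattern succeeds.
The match spans [0:32] → 'kfp041888c3cg6fm1m1uu778883ccgef'.
Captured: group 1 = '6fm1m1uu778883ccgef'.

(0, 32)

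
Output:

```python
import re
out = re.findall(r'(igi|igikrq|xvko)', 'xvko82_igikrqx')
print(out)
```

['xvko', 'igi']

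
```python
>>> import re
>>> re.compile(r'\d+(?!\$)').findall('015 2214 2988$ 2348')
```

A negative assertion filters positions out without eating any characters.
No capturing groups, so `findall` returns the 4 full match strings.

['015', '2214', '298', '2348']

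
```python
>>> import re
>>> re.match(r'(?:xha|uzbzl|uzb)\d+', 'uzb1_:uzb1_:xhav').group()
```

'uzb1'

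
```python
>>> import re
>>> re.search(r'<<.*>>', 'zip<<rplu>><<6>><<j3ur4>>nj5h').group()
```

Unlike `match`, `search` isn't anchored — it looks for the pattern anywhere in the string.
The match spans [3:25] → '<<rplu>><<6>><<j3ur4>>'.

'<<rplu>><<6>><<j3ur4>>'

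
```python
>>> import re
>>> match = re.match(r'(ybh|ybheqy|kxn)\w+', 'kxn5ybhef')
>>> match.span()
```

(0, 9)

`match` is anchored at position 0; if the pattern doesn't fit there, it returns None.
The match spans [0:9] → 'kxn5ybhef'.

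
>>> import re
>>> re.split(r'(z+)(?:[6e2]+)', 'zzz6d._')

['', 'zzz', 'd._']

The pattern matches one or more of a literal 'z' (captured); then one or more of one of [6e2] (non-capturing group).
With a capturing group present, the delimiter's captured portion is kept in the result list.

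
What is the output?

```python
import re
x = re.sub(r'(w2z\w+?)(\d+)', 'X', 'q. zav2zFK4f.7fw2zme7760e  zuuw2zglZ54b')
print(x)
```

This matches the literal 'w2z', then one or more of a word character (lazy) (captured); then one or more of a digit (captured).
Every occurrence is swapped for 'X'.

q. zav2zFK4f.7fXe  zuuXb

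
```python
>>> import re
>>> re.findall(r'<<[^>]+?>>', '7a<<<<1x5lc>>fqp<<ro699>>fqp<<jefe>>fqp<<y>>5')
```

['<<<<1x5lc>>', '<<ro699>>', '<<jefe>>', '<<y>>']

Since nothing is captured, `findall` lists the 4 matched substrings directly.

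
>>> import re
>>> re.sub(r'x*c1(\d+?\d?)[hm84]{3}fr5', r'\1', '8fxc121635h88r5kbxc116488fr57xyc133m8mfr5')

'8fxc121635h88r5kb167xy33'

This matches zero or more of the literal 'x', then the literal 'c1'; then one or more of a digit (lazy), then optionally a digit (captured); then exactly 3 of one of [hm84], then the literal 'fr5'.
Matches: at [17:28] → 'xc116488fr5'; at [31:41] → 'c133m8mfr5'.
`\1` in the replacement pulls in group 1's text for each match.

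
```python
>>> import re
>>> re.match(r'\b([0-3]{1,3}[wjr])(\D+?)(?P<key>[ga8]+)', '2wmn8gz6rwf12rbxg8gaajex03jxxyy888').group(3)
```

'8g'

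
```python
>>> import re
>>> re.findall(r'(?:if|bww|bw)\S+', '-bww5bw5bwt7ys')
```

['bww5bw5bwt7ys']

Since nothing is captured, `findall` lists the 1 matched substring directly.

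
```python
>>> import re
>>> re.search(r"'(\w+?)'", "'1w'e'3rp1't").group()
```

"'1w'"

Unlike `match`, `search` isn't anchored — it looks for the pattern anywhere in the string.
The match spans [0:4] → "'1w'".
Captured: group 1 = '1w'.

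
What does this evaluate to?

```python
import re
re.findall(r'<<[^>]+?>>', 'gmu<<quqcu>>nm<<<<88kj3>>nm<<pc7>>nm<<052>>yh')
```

['<<quqcu>>', '<<<<88kj3>>', '<<pc7>>', '<<052>>']

`findall` yields the raw match text (4 of them) because the pattern has no groups.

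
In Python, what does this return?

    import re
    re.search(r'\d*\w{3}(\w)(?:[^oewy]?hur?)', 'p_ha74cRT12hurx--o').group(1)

Pattern: zero or more of a digit, then exactly 3 of a word character; then a word character (captured); then optionally any character except [oewy], then the literal 'hu', then optionally a literal 'r' (non-capturing group).
`re.search` scans for the first position where the pattern succeeds.
The match spans [4:14] → '74cRT12hur'.
Captured: group 1 = '1'.

'1'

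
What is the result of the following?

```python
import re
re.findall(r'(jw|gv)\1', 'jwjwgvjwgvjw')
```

['jw']

After group 1 captures some text, `\1` only succeeds where that same text appears again.
Scanning left to right: at [0:4] match 'jwjw', group 1 = 'jw'.
One capturing group, so `findall` returns just the captured substring from the one match — 1 in all.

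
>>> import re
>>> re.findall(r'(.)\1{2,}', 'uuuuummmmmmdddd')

['u', 'm', 'd']

`\1` is not a pattern — it's the concrete string captured by group 1, re-applied verbatim.
`findall` collects group 1 from each match (3 total).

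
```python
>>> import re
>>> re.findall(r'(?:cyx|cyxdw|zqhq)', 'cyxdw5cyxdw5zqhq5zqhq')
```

The regex engine tests alternatives in the order written; an earlier branch that matches wins even if a later one would match more.
Walking the string: at [0:3] → 'cyx'; at [6:9] → 'cyx'; at [12:16] → 'zqhq'; at [17:21] → 'zqhq'.
Since nothing is captured, `findall` lists the 4 matched substrings directly.

['cyx', 'cyx', 'zqhq', 'zqhq']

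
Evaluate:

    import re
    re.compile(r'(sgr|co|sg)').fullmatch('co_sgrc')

None

`re.fullmatch` is like wrapping the pattern in `^…$` (in single-line mode).
Here there's no way to consume every character, so the call returns None.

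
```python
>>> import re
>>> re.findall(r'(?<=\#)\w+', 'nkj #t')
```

['t']

The `(?=…)`/`(?<=…)` assertion just peeks at neighbouring text; it doesn't advance the match position.
Walking the string: at [5:6] → 't'.
With no groups in the pattern, `findall` gives back each whole match — 1 here.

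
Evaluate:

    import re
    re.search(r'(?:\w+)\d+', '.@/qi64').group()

Pattern: one or more of a word character (non-capturing group); then one or more of a digit.
The match spans [3:7] → 'qi64'.

'qi64'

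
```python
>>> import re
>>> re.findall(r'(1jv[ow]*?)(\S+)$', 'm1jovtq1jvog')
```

This matches the literal '1jv', then zero or more of one of [ow] (lazy) (captured); then one or more of a non-whitespace character (captured); then anchored at the end.
A `+?`/`*?`/`{m,n}?` starts at its minimum and grows only as far as needed for what follows to match.
Scanning left to right: at [7:12] match '1jvog', groups = ('1jv', 'og').
Multiple groups make `findall` return tuples — one 2-tuple for the one match.

[('1jv', 'og')]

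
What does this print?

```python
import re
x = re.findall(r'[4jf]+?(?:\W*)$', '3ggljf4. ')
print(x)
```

['jf4. ']

This matches one or more of one of [4jf] (lazy); then zero or more of a non-word character (non-capturing group); then anchored at the end.
Scanning left to right: at [4:9] → 'jf4. '.
`findall` yields the raw match text (1 of them) because the pattern has no groups.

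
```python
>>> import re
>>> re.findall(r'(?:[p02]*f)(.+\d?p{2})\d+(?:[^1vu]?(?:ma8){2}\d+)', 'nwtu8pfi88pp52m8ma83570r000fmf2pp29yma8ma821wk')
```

['i88pp52m8ma83570r000fmf2pp']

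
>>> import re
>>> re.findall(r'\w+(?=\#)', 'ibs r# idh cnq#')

Because the assertion is zero-width, the text it checks is not consumed and won't appear in the result.
Scanning left to right: at [4:5] → 'r'; at [11:14] → 'cnq'.
`findall` yields the raw match text (2 of them) because the pattern has no groups.

['r', 'cnq']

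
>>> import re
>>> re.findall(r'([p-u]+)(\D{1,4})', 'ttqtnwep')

[('ttqt', 'nwep')]

2 groups means the one result is a tuple of 2 captured strings — 1 here.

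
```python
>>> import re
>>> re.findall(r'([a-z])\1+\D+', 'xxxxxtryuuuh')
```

['x']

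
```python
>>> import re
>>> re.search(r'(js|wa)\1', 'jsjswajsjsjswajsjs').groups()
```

The backreference `\1` re-matches whatever the first group consumed, character for character.
`search` walks the string left to right and returns the first match it finds.
The match spans [0:4] → 'jsjs'.
Captured: group 1 = 'js'.

('js',)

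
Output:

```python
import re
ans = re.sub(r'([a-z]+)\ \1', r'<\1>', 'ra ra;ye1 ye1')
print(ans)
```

`\1` has to match the exact text group 1 already captured.
Matches: at [0:5] → 'ra ra'.
Each match is replaced using the text its own group 1 captured.

<ra>;ye1 ye1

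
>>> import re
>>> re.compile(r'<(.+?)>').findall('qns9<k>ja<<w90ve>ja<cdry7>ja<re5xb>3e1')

With the lazy modifier that quantifier settles for the fewest repetitions that let the rest of the pattern succeed (the atoms after it are unaffected and can still be greedy).
With a single group, `findall` returns only what that group captured — 4 items.

['k', '<w90ve', 'cdry7', 're5xb']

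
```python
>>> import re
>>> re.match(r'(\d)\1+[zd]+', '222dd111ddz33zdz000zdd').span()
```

(0, 5)

`\1` is not a pattern — it's the concrete string captured by group 1, re-applied verbatim.
`match` is anchored at position 0; if the pattern doesn't fit there, it returns None.
The match spans [0:5] → '222dd'.
Captured: group 1 = '2'.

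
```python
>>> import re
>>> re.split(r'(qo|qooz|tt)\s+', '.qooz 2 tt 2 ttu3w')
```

['.', 'qooz', '2 ', 'tt', '2 ttu3w']

Matches to split on: at [1:6] → 'qooz '; at [8:11] → 'tt '.
`re.split` interleaves the captured-group text with the surrounding fragments.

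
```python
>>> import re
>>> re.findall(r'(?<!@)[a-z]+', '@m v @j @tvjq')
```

['v', 'vjq']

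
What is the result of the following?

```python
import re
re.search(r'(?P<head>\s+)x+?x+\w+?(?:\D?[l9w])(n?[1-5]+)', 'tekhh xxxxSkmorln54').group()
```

This matches one or more of whitespace (captured as 'head'); then one or more of the literal 'x' (lazy), then one or more of the literal 'x', then one or more of a word character (lazy); then optionally a non-digit, then one of [l9w] (non-capturing group); then optionally a literal 'n', then one or more of a character in [1-5] (captured).
`re.search` tries every starting position until one works.
The match spans [5:19] → ' xxxxSkmorln54'.
Captured: group 1 = ' ', group 2 = 'n54'.

' xxxxSkmorln54'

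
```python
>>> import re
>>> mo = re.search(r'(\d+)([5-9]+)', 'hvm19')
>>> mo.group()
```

'19'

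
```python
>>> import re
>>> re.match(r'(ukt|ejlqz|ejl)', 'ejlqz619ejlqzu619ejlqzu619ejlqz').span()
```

(0, 5)

`match` is anchored at position 0; if the pattern doesn't fit there, it returns None.
The match spans [0:5] → 'ejlqz'.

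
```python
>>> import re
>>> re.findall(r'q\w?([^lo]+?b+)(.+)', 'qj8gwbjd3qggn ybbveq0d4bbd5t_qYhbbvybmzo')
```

[('8gwb', 'jd3qggn ybbveq0d4bbd5t_qYhbbvybmzo')]

With the lazy modifier that quantifier settles for the fewest repetitions that let the rest of the pattern succeed (the atoms after it are unaffected and can still be greedy).
With 2 capturing groups, `findall` returns a 2-tuple per match.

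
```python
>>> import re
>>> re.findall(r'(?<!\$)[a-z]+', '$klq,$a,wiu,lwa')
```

['lq', 'wiu', 'lwa']

The negative lookaround is zero-width — it rules out positions where the adjacent text would match, without consuming anything.
With no groups in the pattern, `findall` gives back each whole match — 3 here.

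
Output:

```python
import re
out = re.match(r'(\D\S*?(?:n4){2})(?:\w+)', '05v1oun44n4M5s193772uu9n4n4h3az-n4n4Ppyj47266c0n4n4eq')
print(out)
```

`re.match` won't scan ahead — the pattern has to work from the very first character.
Here the pattern fails at index 0, so the call returns None.

None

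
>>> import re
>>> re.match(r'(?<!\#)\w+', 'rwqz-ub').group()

A negative assertion filters positions out without eating any characters.
`re.match` only tries the pattern at the start of the string.
The match spans [0:4] → 'rwqz'.

'rwqz'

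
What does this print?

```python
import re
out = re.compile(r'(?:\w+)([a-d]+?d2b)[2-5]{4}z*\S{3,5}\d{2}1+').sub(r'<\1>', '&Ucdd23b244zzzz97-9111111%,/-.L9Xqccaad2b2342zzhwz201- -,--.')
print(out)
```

Pattern: one or more of a word character (non-capturing group); then one or more of a character in [a-d] (lazy), then the literal 'd2b' (captured); then exactly 4 of a character in [2-5], then zero or more of a literal 'z', then 3 to 5 of a non-whitespace character; then exactly 2 of a digit, then one or more of a literal '1'.
Each match is replaced using the text its own group 1 captured.

&Ucdd23b244zzzz97-9111111%,/-.<ad2b>- -,--.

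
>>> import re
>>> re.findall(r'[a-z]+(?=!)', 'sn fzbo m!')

['m']

The `(?=…)`/`(?<=…)` assertion just peeks at neighbouring text; it doesn't advance the match position.
Walking the string: at [8:9] → 'm'.
No capturing groups, so `findall` returns the 1 full match string.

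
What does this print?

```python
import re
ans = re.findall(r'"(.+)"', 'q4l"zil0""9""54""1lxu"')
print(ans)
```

With a single group, `findall` returns only what that group captured — 1 item.

['zil0""9""54""1lxu']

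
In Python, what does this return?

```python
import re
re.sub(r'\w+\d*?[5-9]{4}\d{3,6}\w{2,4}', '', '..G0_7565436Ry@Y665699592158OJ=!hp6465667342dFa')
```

'..@=!'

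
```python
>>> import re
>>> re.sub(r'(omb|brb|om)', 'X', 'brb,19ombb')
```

The regex engine tests alternatives in the order written; an earlier branch that matches wins even if a later one would match more.
Every occurrence is swapped for 'X'.

'X,19Xb'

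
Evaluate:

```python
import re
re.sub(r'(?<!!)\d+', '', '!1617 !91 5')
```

'!1 !9 '

The negative lookaround is zero-width — it rules out positions where the adjacent text would match, without consuming anything.
Each match is replaced by ''.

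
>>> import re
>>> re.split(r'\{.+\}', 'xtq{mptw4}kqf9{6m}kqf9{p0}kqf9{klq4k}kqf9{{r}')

Each match becomes a cut point; 2 segments remain.

['xtq', '']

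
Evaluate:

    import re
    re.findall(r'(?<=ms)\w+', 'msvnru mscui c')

The `(?=…)`/`(?<=…)` assertion just peeks at neighbouring text; it doesn't advance the match position.
Matches: at [2:6] → 'vnru'; at [9:12] → 'cui'.
Since nothing is captured, `findall` lists the 2 matched substrings directly.

['vnru', 'cui']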